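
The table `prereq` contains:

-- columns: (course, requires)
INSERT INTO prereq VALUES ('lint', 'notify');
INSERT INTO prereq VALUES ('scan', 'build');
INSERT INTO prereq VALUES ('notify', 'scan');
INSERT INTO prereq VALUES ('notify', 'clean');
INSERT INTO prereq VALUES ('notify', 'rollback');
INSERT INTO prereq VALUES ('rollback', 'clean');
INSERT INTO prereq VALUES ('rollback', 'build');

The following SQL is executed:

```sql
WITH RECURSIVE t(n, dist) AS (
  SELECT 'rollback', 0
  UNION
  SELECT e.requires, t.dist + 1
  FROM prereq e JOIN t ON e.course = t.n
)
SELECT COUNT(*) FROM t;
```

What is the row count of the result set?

Base: (rollback, dist=0).
Iteration 1: edges from {rollback} -> (build, dist=1), (clean, dist=1).
Iteration 2: no outgoing edges from {build,clean}; recursion stops.
Total rows emitted: 3.

3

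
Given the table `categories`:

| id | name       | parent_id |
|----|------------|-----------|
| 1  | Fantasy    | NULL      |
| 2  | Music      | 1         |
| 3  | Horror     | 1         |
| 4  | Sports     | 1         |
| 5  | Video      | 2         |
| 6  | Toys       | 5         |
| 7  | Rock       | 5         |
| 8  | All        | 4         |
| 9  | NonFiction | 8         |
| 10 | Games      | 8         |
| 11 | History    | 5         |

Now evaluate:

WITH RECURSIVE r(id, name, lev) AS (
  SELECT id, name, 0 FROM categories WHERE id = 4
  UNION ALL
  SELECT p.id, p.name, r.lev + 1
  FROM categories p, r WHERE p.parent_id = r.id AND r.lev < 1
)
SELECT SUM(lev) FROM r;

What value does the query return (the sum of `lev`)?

1

Base: id=4 (Sports) at lev 0.
Iteration 1: rows with parent_id in {4} -> All (id 8, lev 1).
Iteration 2: lev < 1 fails for all current rows; recursion stops.
SUM(lev) = 0 + 1 = 1.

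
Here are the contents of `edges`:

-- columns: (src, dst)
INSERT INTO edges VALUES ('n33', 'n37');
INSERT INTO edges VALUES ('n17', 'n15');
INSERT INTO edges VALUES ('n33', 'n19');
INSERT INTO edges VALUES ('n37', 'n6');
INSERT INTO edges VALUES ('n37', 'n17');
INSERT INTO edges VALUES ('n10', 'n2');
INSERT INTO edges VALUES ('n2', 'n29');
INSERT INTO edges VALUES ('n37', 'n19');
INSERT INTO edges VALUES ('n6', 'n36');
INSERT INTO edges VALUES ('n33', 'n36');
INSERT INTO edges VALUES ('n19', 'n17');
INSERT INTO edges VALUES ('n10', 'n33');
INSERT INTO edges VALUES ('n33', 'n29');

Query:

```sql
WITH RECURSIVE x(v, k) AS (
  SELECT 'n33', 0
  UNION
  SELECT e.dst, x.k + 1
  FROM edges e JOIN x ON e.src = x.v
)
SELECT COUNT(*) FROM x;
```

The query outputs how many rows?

Base: (n33, k=0).
Iteration 1: edges from {n33} -> (n19, k=1), (n29, k=1), (n36, k=1), (n37, k=1).
Iteration 2: edges from {n19,n29,n36,n37} -> (n17, k=2), (n19, k=2), (n6, k=2). [UNION drops 1 duplicate row(s)]
Iteration 3: edges from {n17,n19,n6} -> (n15, k=3), (n17, k=3), (n36, k=3).
Iteration 4: edges from {n15,n17,n36} -> (n15, k=4).
Iteration 5: no outgoing edges from {n15}; recursion stops.
Total rows emitted: 12.

12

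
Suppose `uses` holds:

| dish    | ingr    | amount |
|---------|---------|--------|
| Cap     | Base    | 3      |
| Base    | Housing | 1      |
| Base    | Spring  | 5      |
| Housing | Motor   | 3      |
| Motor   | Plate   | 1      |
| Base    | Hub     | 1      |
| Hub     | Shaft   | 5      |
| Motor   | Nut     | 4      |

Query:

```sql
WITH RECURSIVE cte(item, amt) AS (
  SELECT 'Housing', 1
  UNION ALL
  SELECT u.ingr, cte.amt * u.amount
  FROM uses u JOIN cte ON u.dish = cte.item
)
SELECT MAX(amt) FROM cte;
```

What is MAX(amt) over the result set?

Base: (Housing, amt=1).
Iteration 1: components of {Housing} -> Motor = 1*3 = 3.
Iteration 2: components of {Motor} -> Nut = 3*4 = 12, Plate = 3*1 = 3.
Iteration 3: no further components; recursion stops.
amt values: 1, 3, 3, 12; the maximum is 12.

12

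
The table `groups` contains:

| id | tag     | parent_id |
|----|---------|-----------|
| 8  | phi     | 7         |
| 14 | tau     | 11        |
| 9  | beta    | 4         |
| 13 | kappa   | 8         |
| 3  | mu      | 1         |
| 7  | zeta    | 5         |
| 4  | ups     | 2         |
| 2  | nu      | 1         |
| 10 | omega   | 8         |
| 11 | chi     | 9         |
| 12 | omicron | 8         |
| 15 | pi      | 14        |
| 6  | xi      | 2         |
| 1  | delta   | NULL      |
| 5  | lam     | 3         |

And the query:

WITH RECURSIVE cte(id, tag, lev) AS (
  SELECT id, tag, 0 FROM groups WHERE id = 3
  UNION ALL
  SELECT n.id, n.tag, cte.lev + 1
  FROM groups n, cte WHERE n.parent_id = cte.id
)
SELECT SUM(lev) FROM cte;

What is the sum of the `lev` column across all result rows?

Base: id=3 (mu) at lev 0.
Iteration 1: rows with parent_id in {3} -> lam (id 5, lev 1).
Iteration 2: rows with parent_id in {5} -> zeta (id 7, lev 2).
Iteration 3: rows with parent_id in {7} -> phi (id 8, lev 3).
Iteration 4: rows with parent_id in {8} -> omega (id 10, lev 4), omicron (id 12, lev 4), kappa (id 13, lev 4).
Iteration 5: no rows with parent_id in {10,12,13}; recursion stops.
SUM(lev) = 0 + 1 + 2 + 3 + 4 + 4 + 4 = 18.

18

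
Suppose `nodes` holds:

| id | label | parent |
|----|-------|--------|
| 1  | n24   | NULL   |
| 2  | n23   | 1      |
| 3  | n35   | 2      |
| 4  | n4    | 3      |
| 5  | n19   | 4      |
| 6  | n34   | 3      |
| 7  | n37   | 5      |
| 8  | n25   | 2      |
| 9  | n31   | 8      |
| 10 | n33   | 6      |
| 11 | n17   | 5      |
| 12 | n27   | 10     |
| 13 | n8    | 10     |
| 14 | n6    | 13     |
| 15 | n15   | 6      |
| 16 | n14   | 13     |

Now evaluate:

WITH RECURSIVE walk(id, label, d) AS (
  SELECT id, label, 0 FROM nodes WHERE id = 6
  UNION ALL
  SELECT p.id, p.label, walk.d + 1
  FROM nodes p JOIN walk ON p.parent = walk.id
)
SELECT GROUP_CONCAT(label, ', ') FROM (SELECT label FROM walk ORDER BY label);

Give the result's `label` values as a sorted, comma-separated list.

n14, n15, n27, n33, n34, n6, n8

Base: id=6 (n34) at d 0.
Iteration 1: rows with parent in {6} -> n33 (id 10, d 1), n15 (id 15, d 1).
Iteration 2: rows with parent in {10,15} -> n27 (id 12, d 2), n8 (id 13, d 2).
Iteration 3: rows with parent in {12,13} -> n6 (id 14, d 3), n14 (id 16, d 3).
Iteration 4: no rows with parent in {14,16}; recursion stops.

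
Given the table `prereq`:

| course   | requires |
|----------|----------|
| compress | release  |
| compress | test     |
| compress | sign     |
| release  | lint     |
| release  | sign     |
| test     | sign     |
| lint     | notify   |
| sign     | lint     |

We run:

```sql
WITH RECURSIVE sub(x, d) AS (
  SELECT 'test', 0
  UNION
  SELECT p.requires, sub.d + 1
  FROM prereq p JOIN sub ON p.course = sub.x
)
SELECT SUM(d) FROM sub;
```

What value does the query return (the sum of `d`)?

6

Base: (test, d=0).
Iteration 1: edges from {test} -> (sign, d=1).
Iteration 2: edges from {sign} -> (lint, d=2).
Iteration 3: edges from {lint} -> (notify, d=3).
Iteration 4: no outgoing edges from {notify}; recursion stops.
SUM(d) = 0 + 1 + 2 + 3 = 6.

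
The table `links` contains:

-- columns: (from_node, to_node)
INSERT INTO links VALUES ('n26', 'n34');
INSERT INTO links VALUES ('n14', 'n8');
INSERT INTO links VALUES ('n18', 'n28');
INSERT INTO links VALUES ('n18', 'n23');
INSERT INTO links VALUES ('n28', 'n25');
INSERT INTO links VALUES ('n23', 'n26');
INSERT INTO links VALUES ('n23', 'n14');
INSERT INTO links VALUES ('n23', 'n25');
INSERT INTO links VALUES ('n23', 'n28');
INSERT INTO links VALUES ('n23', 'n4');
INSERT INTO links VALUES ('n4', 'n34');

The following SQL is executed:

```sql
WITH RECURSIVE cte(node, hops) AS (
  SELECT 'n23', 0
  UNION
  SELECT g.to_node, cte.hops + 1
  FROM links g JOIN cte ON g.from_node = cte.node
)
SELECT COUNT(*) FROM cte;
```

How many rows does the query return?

9

Base: (n23, hops=0).
Iteration 1: edges from {n23} -> (n14, hops=1), (n25, hops=1), (n26, hops=1), (n28, hops=1), (n4, hops=1).
Iteration 2: edges from {n14,n25,n26,n28,n4} -> (n25, hops=2), (n34, hops=2), (n8, hops=2). [UNION drops 1 duplicate row(s)]
Iteration 3: no outgoing edges from {n25,n34,n8}; recursion stops.
Total rows emitted: 9.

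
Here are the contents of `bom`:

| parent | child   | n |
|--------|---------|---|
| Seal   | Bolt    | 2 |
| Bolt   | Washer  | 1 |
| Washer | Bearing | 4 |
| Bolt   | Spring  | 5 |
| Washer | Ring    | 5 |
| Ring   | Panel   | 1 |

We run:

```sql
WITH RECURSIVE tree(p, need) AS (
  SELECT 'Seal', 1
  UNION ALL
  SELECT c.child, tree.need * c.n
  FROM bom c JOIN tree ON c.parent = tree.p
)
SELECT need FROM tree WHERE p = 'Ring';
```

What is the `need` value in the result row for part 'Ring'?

Base: (Seal, need=1).
Iteration 1: components of {Seal} -> Bolt = 1*2 = 2.
Iteration 2: components of {Bolt} -> Spring = 2*5 = 10, Washer = 2*1 = 2.
Iteration 3: components of {Spring,Washer} -> Bearing = 2*4 = 8, Ring = 2*5 = 10.
Iteration 4: components of {Bearing,Ring} -> Panel = 10*1 = 10.
Iteration 5: no further components; recursion stops.

10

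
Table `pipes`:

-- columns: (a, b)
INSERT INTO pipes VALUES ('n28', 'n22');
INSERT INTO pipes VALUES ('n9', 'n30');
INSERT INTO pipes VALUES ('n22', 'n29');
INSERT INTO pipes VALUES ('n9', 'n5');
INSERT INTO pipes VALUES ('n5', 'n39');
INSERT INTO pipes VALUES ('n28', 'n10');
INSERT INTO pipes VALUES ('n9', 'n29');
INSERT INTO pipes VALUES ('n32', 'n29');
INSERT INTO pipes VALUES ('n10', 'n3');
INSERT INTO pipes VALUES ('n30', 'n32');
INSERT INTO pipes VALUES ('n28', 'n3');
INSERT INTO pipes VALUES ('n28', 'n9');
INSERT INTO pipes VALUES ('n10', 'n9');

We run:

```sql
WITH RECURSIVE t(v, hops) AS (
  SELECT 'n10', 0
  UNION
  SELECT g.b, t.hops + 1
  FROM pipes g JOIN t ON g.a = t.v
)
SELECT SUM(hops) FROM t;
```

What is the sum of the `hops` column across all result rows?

Base: (n10, hops=0).
Iteration 1: edges from {n10} -> (n3, hops=1), (n9, hops=1).
Iteration 2: edges from {n3,n9} -> (n29, hops=2), (n30, hops=2), (n5, hops=2).
Iteration 3: edges from {n29,n30,n5} -> (n32, hops=3), (n39, hops=3).
Iteration 4: edges from {n32,n39} -> (n29, hops=4).
Iteration 5: no outgoing edges from {n29}; recursion stops.
SUM(hops) = 0 + 1 + 1 + 2 + 2 + 2 + 3 + 3 + 4 = 18.

18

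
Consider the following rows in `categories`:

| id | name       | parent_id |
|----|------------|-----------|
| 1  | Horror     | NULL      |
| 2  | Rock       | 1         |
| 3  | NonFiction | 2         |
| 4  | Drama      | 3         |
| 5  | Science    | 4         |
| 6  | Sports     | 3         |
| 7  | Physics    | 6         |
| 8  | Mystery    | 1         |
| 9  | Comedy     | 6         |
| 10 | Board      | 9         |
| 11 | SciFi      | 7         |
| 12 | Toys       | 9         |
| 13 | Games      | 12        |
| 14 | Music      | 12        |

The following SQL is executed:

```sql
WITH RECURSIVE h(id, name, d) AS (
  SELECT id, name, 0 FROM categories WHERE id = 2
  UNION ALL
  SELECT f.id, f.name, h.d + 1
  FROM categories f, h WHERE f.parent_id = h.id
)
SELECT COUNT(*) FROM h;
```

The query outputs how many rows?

12

Base: id=2 (Rock) at d 0.
Iteration 1: rows with parent_id in {2} -> NonFiction (id 3, d 1).
Iteration 2: rows with parent_id in {3} -> Drama (id 4, d 2), Sports (id 6, d 2).
Iteration 3: rows with parent_id in {4,6} -> Science (id 5, d 3), Physics (id 7, d 3), Comedy (id 9, d 3).
Iteration 4: rows with parent_id in {5,7,9} -> Board (id 10, d 4), SciFi (id 11, d 4), Toys (id 12, d 4).
Iteration 5: rows with parent_id in {10,11,12} -> Games (id 13, d 5), Music (id 14, d 5).
Iteration 6: no rows with parent_id in {13,14}; recursion stops.
Total rows emitted: 12.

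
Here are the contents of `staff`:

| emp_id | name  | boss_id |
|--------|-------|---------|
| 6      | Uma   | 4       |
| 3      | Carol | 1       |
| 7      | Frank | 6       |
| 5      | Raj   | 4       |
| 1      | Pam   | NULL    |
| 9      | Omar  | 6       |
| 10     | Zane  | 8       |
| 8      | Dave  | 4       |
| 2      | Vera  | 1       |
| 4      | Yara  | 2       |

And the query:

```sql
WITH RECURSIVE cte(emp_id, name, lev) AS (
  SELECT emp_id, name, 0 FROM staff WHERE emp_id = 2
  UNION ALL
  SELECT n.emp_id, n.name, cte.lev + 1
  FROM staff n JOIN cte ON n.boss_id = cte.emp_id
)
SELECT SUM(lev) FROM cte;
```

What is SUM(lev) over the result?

Base: emp_id=2 (Vera) at lev 0.
Iteration 1: rows with boss_id in {2} -> Yara (id 4, lev 1).
Iteration 2: rows with boss_id in {4} -> Raj (id 5, lev 2), Uma (id 6, lev 2), Dave (id 8, lev 2).
Iteration 3: rows with boss_id in {5,6,8} -> Frank (id 7, lev 3), Omar (id 9, lev 3), Zane (id 10, lev 3).
Iteration 4: no rows with boss_id in {7,9,10}; recursion stops.
SUM(lev) = 0 + 1 + 2 + 2 + 2 + 3 + 3 + 3 = 16.

16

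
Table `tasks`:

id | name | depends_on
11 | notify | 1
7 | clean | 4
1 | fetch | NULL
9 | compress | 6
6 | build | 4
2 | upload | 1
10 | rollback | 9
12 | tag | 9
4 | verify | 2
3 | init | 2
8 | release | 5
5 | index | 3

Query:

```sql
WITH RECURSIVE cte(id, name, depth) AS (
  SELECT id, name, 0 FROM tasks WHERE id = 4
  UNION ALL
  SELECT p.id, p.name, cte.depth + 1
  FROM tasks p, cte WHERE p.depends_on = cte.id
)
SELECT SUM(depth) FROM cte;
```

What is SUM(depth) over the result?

Base: id=4 (verify) at depth 0.
Iteration 1: rows with depends_on in {4} -> build (id 6, depth 1), clean (id 7, depth 1).
Iteration 2: rows with depends_on in {6,7} -> compress (id 9, depth 2).
Iteration 3: rows with depends_on in {9} -> rollback (id 10, depth 3), tag (id 12, depth 3).
Iteration 4: no rows with depends_on in {10,12}; recursion stops.
SUM(depth) = 0 + 1 + 1 + 2 + 3 + 3 = 10.

10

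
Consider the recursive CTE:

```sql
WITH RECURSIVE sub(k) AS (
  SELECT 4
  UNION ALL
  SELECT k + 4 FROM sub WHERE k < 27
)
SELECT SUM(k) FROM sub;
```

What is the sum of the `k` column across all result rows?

112

Base: k=4.
Iteration 1: 4 < 27 holds -> k = 4 + 4 = 8.
Iteration 2: 8 < 27 holds -> k = 8 + 4 = 12.
Iteration 3: 12 < 27 holds -> k = 12 + 4 = 16.
Iteration 4: 16 < 27 holds -> k = 16 + 4 = 20.
Iteration 5: 20 < 27 holds -> k = 20 + 4 = 24.
Iteration 6: 24 < 27 holds -> k = 24 + 4 = 28.
Iteration 7: 28 < 27 fails; recursion stops.
SUM(k) = 4 + 8 + 12 + 16 + 20 + 24 + 28 = 112.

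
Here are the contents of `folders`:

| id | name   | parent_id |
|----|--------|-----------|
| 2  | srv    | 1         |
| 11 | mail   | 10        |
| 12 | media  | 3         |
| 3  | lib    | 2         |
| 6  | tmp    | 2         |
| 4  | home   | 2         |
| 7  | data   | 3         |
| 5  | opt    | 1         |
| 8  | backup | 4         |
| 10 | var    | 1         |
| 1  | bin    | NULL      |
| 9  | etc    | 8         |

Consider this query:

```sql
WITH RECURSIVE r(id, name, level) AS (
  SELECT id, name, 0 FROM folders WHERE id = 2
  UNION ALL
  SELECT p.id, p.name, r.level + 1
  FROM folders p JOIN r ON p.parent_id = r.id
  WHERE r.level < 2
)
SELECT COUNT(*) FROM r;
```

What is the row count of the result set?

7

Base: id=2 (srv) at level 0.
Iteration 1: rows with parent_id in {2} -> lib (id 3, level 1), home (id 4, level 1), tmp (id 6, level 1).
Iteration 2: rows with parent_id in {3,4,6} -> data (id 7, level 2), backup (id 8, level 2), media (id 12, level 2).
Iteration 3: level < 2 fails for all current rows; recursion stops.
Total rows emitted: 7.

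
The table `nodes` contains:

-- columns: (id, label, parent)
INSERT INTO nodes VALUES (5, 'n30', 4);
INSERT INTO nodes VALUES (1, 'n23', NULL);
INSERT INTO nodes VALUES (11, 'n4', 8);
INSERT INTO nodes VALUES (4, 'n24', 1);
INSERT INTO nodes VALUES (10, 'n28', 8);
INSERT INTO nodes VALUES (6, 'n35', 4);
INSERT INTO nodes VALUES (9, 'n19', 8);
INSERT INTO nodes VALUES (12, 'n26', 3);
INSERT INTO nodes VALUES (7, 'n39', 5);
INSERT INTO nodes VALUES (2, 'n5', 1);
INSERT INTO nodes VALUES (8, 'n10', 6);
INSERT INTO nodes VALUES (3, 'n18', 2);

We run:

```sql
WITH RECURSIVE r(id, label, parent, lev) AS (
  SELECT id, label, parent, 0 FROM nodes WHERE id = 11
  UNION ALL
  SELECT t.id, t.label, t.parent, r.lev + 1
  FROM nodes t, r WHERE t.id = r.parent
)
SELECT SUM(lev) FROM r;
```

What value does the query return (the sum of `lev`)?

Base: id=11 (n4), parent=8, lev 0.
Iteration 1: join on id=8 -> n10 (id 8, parent=6, lev 1).
Iteration 2: join on id=6 -> n35 (id 6, parent=4, lev 2).
Iteration 3: join on id=4 -> n24 (id 4, parent=1, lev 3).
Iteration 4: join on id=1 -> n23 (id 1, parent=NULL, lev 4).
Iteration 5: parent is NULL; no match; recursion stops.
SUM(lev) = 0 + 1 + 2 + 3 + 4 = 10.

10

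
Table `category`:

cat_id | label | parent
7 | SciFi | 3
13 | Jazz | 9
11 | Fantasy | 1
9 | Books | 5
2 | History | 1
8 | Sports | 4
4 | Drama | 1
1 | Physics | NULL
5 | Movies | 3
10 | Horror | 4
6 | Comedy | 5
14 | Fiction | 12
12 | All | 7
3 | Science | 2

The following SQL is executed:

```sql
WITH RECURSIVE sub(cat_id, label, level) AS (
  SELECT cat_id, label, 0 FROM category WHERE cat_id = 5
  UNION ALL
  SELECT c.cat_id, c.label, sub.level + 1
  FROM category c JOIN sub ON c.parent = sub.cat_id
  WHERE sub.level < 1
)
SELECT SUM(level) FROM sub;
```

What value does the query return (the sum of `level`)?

Base: cat_id=5 (Movies) at level 0.
Iteration 1: rows with parent in {5} -> Comedy (id 6, level 1), Books (id 9, level 1).
Iteration 2: level < 1 fails for all current rows; recursion stops.
SUM(level) = 0 + 1 + 1 = 2.

2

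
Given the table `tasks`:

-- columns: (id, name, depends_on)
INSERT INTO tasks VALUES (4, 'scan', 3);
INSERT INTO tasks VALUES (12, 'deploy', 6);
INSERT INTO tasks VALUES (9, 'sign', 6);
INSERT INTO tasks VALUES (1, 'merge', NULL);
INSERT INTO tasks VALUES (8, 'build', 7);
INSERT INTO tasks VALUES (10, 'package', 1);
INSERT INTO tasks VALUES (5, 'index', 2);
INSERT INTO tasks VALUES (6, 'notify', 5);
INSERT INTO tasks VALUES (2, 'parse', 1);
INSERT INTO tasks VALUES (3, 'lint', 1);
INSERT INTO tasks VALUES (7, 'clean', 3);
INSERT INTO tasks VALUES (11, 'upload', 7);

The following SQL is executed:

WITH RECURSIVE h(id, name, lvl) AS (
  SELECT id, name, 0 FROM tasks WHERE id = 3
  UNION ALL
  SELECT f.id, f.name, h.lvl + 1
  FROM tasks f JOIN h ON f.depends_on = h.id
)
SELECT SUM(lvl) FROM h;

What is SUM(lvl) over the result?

6

Base: id=3 (lint) at lvl 0.
Iteration 1: rows with depends_on in {3} -> scan (id 4, lvl 1), clean (id 7, lvl 1).
Iteration 2: rows with depends_on in {4,7} -> build (id 8, lvl 2), upload (id 11, lvl 2).
Iteration 3: no rows with depends_on in {8,11}; recursion stops.
SUM(lvl) = 0 + 1 + 1 + 2 + 2 = 6.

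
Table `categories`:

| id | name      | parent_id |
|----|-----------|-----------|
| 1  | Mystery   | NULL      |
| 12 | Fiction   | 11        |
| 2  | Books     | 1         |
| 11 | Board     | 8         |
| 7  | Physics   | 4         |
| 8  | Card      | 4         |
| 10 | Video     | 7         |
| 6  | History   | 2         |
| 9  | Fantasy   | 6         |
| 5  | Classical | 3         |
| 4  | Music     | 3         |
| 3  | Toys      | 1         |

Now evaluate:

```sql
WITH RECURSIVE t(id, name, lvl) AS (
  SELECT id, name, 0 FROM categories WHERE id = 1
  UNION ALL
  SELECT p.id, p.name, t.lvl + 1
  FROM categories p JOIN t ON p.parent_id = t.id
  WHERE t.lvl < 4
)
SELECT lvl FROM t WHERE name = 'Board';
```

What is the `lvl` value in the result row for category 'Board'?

4

Base: id=1 (Mystery) at lvl 0.
Iteration 1: rows with parent_id in {1} -> Books (id 2, lvl 1), Toys (id 3, lvl 1).
Iteration 2: rows with parent_id in {2,3} -> Music (id 4, lvl 2), Classical (id 5, lvl 2), History (id 6, lvl 2).
Iteration 3: rows with parent_id in {4,5,6} -> Physics (id 7, lvl 3), Card (id 8, lvl 3), Fantasy (id 9, lvl 3).
Iteration 4: rows with parent_id in {7,8,9} -> Video (id 10, lvl 4), Board (id 11, lvl 4).
Iteration 5: lvl < 4 fails for all current rows; recursion stops.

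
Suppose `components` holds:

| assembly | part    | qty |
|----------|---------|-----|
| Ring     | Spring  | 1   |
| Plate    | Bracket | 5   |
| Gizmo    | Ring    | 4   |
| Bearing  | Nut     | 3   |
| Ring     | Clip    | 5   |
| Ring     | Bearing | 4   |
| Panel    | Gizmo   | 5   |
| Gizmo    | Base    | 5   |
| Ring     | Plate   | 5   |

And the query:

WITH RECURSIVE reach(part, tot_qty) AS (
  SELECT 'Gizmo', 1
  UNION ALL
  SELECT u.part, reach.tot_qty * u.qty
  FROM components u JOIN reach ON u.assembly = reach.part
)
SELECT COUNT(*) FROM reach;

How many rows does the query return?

9

Base: (Gizmo, tot_qty=1).
Iteration 1: components of {Gizmo} -> Base = 1*5 = 5, Ring = 1*4 = 4.
Iteration 2: components of {Base,Ring} -> Bearing = 4*4 = 16, Clip = 4*5 = 20, Plate = 4*5 = 20, Spring = 4*1 = 4.
Iteration 3: components of {Bearing,Clip,Plate,Spring} -> Bracket = 20*5 = 100, Nut = 16*3 = 48.
Iteration 4: no further components; recursion stops.
Total rows emitted: 9.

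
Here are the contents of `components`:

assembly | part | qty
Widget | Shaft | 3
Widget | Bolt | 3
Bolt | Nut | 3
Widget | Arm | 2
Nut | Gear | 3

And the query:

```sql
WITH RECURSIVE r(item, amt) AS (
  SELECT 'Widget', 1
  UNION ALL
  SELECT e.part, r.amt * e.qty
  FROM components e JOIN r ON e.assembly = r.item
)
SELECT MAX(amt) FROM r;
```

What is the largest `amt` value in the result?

Base: (Widget, amt=1).
Iteration 1: components of {Widget} -> Arm = 1*2 = 2, Bolt = 1*3 = 3, Shaft = 1*3 = 3.
Iteration 2: components of {Arm,Bolt,Shaft} -> Nut = 3*3 = 9.
Iteration 3: components of {Nut} -> Gear = 9*3 = 27.
Iteration 4: no further components; recursion stops.
amt values: 1, 3, 3, 2, 9, 27; the maximum is 27.

27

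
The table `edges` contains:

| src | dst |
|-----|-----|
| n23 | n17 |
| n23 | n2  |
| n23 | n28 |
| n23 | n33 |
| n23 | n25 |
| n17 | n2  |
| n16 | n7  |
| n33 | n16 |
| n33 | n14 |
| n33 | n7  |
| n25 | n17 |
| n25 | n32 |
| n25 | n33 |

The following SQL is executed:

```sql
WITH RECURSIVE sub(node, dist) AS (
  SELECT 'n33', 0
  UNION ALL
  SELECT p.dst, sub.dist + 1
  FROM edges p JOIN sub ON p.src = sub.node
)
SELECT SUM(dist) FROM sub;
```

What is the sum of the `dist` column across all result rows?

5

Base: (n33, dist=0).
Iteration 1: edges from {n33} -> (n14, dist=1), (n16, dist=1), (n7, dist=1).
Iteration 2: edges from {n14,n16,n7} -> (n7, dist=2).
Iteration 3: no outgoing edges from {n7}; recursion stops.
SUM(dist) = 0 + 1 + 1 + 1 + 2 = 5.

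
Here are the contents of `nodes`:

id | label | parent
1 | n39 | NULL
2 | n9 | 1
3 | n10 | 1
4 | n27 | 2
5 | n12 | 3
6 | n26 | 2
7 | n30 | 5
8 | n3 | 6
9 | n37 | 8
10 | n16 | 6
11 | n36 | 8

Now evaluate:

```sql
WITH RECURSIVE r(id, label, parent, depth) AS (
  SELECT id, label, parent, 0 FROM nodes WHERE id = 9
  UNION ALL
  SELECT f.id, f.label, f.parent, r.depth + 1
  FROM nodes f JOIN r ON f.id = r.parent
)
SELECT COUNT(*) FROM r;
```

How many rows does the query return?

Base: id=9 (n37), parent=8, depth 0.
Iteration 1: join on id=8 -> n3 (id 8, parent=6, depth 1).
Iteration 2: join on id=6 -> n26 (id 6, parent=2, depth 2).
Iteration 3: join on id=2 -> n9 (id 2, parent=1, depth 3).
Iteration 4: join on id=1 -> n39 (id 1, parent=NULL, depth 4).
Iteration 5: parent is NULL; no match; recursion stops.
Total rows emitted: 5.

5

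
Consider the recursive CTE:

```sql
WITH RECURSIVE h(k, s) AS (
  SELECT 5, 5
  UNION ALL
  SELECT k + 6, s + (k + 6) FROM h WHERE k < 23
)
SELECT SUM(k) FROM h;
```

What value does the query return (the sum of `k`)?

56

Base: k=5, s=5.
Iteration 1: 5 < 23 holds -> k = 5 + 6 = 11, s = 5 + 11 = 16.
Iteration 2: 11 < 23 holds -> k = 11 + 6 = 17, s = 16 + 17 = 33.
Iteration 3: 17 < 23 holds -> k = 17 + 6 = 23, s = 33 + 23 = 56.
Iteration 4: 23 < 23 fails; recursion stops.
SUM(k) = 5 + 11 + 17 + 23 = 56.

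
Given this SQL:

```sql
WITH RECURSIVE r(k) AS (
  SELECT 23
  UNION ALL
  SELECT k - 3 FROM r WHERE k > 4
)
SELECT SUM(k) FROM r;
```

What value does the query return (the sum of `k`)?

100

Base: k=23.
Iteration 1: 23 > 4 holds -> k = 23 - 3 = 20.
Iteration 2: 20 > 4 holds -> k = 20 - 3 = 17.
Iteration 3: 17 > 4 holds -> k = 17 - 3 = 14.
Iteration 4: 14 > 4 holds -> k = 14 - 3 = 11.
Iteration 5: 11 > 4 holds -> k = 11 - 3 = 8.
Iteration 6: 8 > 4 holds -> k = 8 - 3 = 5.
Iteration 7: 5 > 4 holds -> k = 5 - 3 = 2.
Iteration 8: 2 > 4 fails; recursion stops.
SUM(k) = 23 + 20 + 17 + 14 + 11 + 8 + 5 + 2 = 100.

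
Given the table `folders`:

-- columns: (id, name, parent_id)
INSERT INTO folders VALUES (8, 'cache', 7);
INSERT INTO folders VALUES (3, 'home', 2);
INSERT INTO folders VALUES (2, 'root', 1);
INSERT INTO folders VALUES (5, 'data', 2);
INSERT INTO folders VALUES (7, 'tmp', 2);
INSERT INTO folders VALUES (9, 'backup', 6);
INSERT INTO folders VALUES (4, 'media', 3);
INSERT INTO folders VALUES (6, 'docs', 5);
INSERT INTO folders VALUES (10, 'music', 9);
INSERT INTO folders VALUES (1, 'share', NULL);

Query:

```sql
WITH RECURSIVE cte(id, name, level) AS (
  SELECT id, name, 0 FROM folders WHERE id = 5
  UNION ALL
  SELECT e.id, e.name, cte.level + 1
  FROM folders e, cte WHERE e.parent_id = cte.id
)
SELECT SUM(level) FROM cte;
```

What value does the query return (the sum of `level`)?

6

Base: id=5 (data) at level 0.
Iteration 1: rows with parent_id in {5} -> docs (id 6, level 1).
Iteration 2: rows with parent_id in {6} -> backup (id 9, level 2).
Iteration 3: rows with parent_id in {9} -> music (id 10, level 3).
Iteration 4: no rows with parent_id in {10}; recursion stops.
SUM(level) = 0 + 1 + 2 + 3 = 6.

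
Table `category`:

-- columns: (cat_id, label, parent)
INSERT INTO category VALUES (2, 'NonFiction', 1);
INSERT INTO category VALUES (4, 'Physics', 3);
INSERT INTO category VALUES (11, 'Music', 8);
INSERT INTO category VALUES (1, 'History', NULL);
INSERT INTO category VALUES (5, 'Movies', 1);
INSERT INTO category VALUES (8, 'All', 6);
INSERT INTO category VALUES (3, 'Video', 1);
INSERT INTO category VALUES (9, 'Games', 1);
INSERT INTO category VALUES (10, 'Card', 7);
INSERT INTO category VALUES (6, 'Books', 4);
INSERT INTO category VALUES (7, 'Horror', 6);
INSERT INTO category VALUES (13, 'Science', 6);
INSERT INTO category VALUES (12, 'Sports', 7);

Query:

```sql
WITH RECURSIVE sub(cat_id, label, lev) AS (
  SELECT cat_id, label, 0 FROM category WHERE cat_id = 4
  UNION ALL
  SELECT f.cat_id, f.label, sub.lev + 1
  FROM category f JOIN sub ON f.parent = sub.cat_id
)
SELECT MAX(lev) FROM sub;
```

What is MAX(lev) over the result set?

Base: cat_id=4 (Physics) at lev 0.
Iteration 1: rows with parent in {4} -> Books (id 6, lev 1).
Iteration 2: rows with parent in {6} -> Horror (id 7, lev 2), All (id 8, lev 2), Science (id 13, lev 2).
Iteration 3: rows with parent in {7,8,13} -> Card (id 10, lev 3), Music (id 11, lev 3), Sports (id 12, lev 3).
Iteration 4: no rows with parent in {10,11,12}; recursion stops.
lev values: 0, 1, 2, 2, 2, 3, 3, 3; the maximum is 3.

3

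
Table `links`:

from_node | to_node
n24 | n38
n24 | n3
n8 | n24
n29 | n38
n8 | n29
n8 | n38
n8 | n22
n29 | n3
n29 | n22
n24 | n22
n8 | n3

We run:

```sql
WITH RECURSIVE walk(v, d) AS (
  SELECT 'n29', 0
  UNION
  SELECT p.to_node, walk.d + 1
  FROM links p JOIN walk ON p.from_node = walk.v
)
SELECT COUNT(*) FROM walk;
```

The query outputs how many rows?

Base: (n29, d=0).
Iteration 1: edges from {n29} -> (n22, d=1), (n3, d=1), (n38, d=1).
Iteration 2: no outgoing edges from {n22,n3,n38}; recursion stops.
Total rows emitted: 4.

4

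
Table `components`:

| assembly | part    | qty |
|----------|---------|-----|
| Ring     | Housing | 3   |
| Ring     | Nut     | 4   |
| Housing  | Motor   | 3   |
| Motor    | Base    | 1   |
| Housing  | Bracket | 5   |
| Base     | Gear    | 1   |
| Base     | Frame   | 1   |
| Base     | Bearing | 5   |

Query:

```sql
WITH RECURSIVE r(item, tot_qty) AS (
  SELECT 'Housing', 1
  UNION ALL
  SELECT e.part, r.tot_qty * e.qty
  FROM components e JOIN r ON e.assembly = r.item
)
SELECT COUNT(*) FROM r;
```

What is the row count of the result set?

Base: (Housing, tot_qty=1).
Iteration 1: components of {Housing} -> Bracket = 1*5 = 5, Motor = 1*3 = 3.
Iteration 2: components of {Bracket,Motor} -> Base = 3*1 = 3.
Iteration 3: components of {Base} -> Bearing = 3*5 = 15, Frame = 3*1 = 3, Gear = 3*1 = 3.
Iteration 4: no further components; recursion stops.
Total rows emitted: 7.

7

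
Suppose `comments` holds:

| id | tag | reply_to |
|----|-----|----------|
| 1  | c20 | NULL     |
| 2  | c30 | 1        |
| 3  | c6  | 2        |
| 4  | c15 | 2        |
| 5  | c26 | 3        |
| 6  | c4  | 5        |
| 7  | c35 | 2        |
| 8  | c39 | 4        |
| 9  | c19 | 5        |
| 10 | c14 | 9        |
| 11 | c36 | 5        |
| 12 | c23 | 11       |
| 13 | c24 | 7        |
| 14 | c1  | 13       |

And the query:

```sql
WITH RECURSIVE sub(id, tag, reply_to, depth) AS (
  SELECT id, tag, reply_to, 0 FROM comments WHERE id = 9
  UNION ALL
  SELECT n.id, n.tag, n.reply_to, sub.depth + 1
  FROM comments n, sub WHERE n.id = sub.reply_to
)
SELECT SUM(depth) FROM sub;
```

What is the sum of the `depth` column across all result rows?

10

Base: id=9 (c19), reply_to=5, depth 0.
Iteration 1: join on id=5 -> c26 (id 5, reply_to=3, depth 1).
Iteration 2: join on id=3 -> c6 (id 3, reply_to=2, depth 2).
Iteration 3: join on id=2 -> c30 (id 2, reply_to=1, depth 3).
Iteration 4: join on id=1 -> c20 (id 1, reply_to=NULL, depth 4).
Iteration 5: reply_to is NULL; no match; recursion stops.
SUM(depth) = 0 + 1 + 2 + 3 + 4 = 10.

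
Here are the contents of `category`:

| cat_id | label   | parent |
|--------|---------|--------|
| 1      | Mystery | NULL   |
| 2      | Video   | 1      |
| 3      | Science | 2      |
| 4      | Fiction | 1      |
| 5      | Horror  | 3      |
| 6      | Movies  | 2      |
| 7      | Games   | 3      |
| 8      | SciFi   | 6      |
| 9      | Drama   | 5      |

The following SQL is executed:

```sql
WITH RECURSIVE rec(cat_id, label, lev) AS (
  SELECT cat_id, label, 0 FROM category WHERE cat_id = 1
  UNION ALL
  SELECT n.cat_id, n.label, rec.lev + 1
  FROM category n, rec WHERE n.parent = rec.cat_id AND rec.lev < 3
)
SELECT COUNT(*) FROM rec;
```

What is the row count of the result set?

Base: cat_id=1 (Mystery) at lev 0.
Iteration 1: rows with parent in {1} -> Video (id 2, lev 1), Fiction (id 4, lev 1).
Iteration 2: rows with parent in {2,4} -> Science (id 3, lev 2), Movies (id 6, lev 2).
Iteration 3: rows with parent in {3,6} -> Horror (id 5, lev 3), Games (id 7, lev 3), SciFi (id 8, lev 3).
Iteration 4: lev < 3 fails for all current rows; recursion stops.
Total rows emitted: 8.

8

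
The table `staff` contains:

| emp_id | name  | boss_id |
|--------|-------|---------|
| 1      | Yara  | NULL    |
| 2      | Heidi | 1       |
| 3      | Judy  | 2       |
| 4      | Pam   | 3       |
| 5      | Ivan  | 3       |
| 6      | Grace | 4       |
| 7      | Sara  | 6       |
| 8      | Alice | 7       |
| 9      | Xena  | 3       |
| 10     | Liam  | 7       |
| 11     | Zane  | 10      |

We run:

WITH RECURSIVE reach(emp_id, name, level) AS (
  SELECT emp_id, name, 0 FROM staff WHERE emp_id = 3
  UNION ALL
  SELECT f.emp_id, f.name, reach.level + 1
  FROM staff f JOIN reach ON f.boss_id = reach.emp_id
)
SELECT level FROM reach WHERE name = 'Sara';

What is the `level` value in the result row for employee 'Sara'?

3

Base: emp_id=3 (Judy) at level 0.
Iteration 1: rows with boss_id in {3} -> Pam (id 4, level 1), Ivan (id 5, level 1), Xena (id 9, level 1).
Iteration 2: rows with boss_id in {4,5,9} -> Grace (id 6, level 2).
Iteration 3: rows with boss_id in {6} -> Sara (id 7, level 3).
Iteration 4: rows with boss_id in {7} -> Alice (id 8, level 4), Liam (id 10, level 4).
Iteration 5: rows with boss_id in {8,10} -> Zane (id 11, level 5).
Iteration 6: no rows with boss_id in {11}; recursion stops.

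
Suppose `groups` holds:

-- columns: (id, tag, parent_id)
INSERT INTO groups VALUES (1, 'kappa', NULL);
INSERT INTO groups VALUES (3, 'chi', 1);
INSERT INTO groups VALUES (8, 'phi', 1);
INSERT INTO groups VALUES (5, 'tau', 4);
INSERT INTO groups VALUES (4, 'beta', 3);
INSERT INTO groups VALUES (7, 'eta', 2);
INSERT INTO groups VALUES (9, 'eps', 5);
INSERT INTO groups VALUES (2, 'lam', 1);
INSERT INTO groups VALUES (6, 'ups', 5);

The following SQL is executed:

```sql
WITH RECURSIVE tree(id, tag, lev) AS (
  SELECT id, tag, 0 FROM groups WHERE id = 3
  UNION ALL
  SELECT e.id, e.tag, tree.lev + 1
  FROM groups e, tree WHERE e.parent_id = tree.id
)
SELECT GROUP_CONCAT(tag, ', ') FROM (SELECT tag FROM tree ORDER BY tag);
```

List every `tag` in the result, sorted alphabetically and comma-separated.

Base: id=3 (chi) at lev 0.
Iteration 1: rows with parent_id in {3} -> beta (id 4, lev 1).
Iteration 2: rows with parent_id in {4} -> tau (id 5, lev 2).
Iteration 3: rows with parent_id in {5} -> ups (id 6, lev 3), eps (id 9, lev 3).
Iteration 4: no rows with parent_id in {6,9}; recursion stops.

beta, chi, eps, tau, ups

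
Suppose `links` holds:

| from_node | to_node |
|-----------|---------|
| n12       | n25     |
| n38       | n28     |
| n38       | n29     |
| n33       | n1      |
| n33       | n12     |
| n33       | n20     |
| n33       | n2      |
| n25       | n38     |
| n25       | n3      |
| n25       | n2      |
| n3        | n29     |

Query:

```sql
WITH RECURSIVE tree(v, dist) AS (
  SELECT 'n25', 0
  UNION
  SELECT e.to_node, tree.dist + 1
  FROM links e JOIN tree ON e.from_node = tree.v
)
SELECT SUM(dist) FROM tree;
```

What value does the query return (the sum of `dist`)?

7

Base: (n25, dist=0).
Iteration 1: edges from {n25} -> (n2, dist=1), (n3, dist=1), (n38, dist=1).
Iteration 2: edges from {n2,n3,n38} -> (n28, dist=2), (n29, dist=2). [UNION drops 1 duplicate row(s)]
Iteration 3: no outgoing edges from {n28,n29}; recursion stops.
SUM(dist) = 0 + 1 + 1 + 1 + 2 + 2 = 7.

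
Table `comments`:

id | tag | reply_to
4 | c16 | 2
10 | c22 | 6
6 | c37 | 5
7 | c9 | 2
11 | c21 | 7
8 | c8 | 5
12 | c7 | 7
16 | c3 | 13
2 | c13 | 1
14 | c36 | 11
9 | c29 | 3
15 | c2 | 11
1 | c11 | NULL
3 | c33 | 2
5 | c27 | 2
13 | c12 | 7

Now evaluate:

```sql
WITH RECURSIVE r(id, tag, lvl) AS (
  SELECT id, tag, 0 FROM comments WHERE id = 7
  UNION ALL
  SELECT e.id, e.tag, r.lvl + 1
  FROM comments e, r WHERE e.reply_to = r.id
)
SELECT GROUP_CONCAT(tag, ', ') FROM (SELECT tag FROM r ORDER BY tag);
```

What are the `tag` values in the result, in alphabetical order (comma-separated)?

c12, c2, c21, c3, c36, c7, c9

Base: id=7 (c9) at lvl 0.
Iteration 1: rows with reply_to in {7} -> c21 (id 11, lvl 1), c7 (id 12, lvl 1), c12 (id 13, lvl 1).
Iteration 2: rows with reply_to in {11,12,13} -> c36 (id 14, lvl 2), c2 (id 15, lvl 2), c3 (id 16, lvl 2).
Iteration 3: no rows with reply_to in {14,15,16}; recursion stops.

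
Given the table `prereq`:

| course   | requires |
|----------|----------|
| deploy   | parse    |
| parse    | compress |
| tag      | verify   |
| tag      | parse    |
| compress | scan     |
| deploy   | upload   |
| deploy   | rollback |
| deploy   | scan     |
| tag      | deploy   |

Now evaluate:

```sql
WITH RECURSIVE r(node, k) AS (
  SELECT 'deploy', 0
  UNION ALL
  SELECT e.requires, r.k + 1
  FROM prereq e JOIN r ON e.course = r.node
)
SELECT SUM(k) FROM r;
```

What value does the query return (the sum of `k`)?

9

Base: (deploy, k=0).
Iteration 1: edges from {deploy} -> (parse, k=1), (rollback, k=1), (scan, k=1), (upload, k=1).
Iteration 2: edges from {parse,rollback,scan,upload} -> (compress, k=2).
Iteration 3: edges from {compress} -> (scan, k=3).
Iteration 4: no outgoing edges from {scan}; recursion stops.
SUM(k) = 0 + 1 + 1 + 1 + 1 + 2 + 3 = 9.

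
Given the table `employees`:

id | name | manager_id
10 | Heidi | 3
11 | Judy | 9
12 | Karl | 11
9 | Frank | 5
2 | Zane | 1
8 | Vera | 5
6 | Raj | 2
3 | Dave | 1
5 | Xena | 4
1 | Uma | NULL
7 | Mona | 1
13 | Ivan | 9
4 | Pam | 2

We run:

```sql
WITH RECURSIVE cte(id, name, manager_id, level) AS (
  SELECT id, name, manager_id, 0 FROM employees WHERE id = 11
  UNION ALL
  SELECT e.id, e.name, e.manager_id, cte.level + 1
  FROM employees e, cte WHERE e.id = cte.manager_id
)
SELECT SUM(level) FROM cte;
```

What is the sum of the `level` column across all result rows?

Base: id=11 (Judy), manager_id=9, level 0.
Iteration 1: join on id=9 -> Frank (id 9, manager_id=5, level 1).
Iteration 2: join on id=5 -> Xena (id 5, manager_id=4, level 2).
Iteration 3: join on id=4 -> Pam (id 4, manager_id=2, level 3).
Iteration 4: join on id=2 -> Zane (id 2, manager_id=1, level 4).
Iteration 5: join on id=1 -> Uma (id 1, manager_id=NULL, level 5).
Iteration 6: manager_id is NULL; no match; recursion stops.
SUM(level) = 0 + 1 + 2 + 3 + 4 + 5 = 15.

15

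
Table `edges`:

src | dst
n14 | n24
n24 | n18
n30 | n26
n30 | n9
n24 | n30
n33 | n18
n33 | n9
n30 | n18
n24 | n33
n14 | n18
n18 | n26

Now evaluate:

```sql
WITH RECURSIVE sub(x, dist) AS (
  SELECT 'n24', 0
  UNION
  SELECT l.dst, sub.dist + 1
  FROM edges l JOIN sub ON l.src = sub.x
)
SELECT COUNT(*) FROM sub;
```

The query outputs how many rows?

Base: (n24, dist=0).
Iteration 1: edges from {n24} -> (n18, dist=1), (n30, dist=1), (n33, dist=1).
Iteration 2: edges from {n18,n30,n33} -> (n18, dist=2), (n26, dist=2), (n9, dist=2). [UNION drops 3 duplicate row(s)]
Iteration 3: edges from {n18,n26,n9} -> (n26, dist=3).
Iteration 4: no outgoing edges from {n26}; recursion stops.
Total rows emitted: 8.

8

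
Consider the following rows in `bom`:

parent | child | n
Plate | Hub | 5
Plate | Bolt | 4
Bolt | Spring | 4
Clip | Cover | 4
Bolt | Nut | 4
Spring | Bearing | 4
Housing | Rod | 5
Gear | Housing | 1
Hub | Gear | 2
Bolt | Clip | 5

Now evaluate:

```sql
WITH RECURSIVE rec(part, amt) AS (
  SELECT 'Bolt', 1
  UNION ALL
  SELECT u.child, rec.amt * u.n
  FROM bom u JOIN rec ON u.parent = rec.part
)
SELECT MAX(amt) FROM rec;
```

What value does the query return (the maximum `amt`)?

20

Base: (Bolt, amt=1).
Iteration 1: components of {Bolt} -> Clip = 1*5 = 5, Nut = 1*4 = 4, Spring = 1*4 = 4.
Iteration 2: components of {Clip,Nut,Spring} -> Bearing = 4*4 = 16, Cover = 5*4 = 20.
Iteration 3: no further components; recursion stops.
amt values: 1, 4, 4, 5, 16, 20; the maximum is 20.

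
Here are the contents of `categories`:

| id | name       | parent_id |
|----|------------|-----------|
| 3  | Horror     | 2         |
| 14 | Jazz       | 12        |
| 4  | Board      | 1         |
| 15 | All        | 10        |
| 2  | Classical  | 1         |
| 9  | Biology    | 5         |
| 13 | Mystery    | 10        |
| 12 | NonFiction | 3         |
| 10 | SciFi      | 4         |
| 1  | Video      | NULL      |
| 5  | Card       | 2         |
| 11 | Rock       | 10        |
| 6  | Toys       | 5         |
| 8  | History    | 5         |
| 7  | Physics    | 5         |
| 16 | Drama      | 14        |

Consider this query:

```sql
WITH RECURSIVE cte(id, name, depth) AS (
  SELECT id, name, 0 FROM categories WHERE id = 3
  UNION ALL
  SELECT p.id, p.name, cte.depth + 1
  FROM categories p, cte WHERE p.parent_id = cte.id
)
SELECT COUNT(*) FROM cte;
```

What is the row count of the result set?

Base: id=3 (Horror) at depth 0.
Iteration 1: rows with parent_id in {3} -> NonFiction (id 12, depth 1).
Iteration 2: rows with parent_id in {12} -> Jazz (id 14, depth 2).
Iteration 3: rows with parent_id in {14} -> Drama (id 16, depth 3).
Iteration 4: no rows with parent_id in {16}; recursion stops.
Total rows emitted: 4.

4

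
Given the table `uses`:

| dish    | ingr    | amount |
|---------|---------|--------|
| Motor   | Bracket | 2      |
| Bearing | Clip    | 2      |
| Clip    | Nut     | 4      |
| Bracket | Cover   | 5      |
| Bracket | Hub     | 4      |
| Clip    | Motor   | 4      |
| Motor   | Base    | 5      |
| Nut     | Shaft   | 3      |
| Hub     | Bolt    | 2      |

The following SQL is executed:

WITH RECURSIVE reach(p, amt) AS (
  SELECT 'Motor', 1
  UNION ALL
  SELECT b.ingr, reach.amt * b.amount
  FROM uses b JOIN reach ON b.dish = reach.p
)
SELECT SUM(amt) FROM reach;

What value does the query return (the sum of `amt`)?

42

Base: (Motor, amt=1).
Iteration 1: components of {Motor} -> Base = 1*5 = 5, Bracket = 1*2 = 2.
Iteration 2: components of {Base,Bracket} -> Cover = 2*5 = 10, Hub = 2*4 = 8.
Iteration 3: components of {Cover,Hub} -> Bolt = 8*2 = 16.
Iteration 4: no further components; recursion stops.
SUM(amt) = 1 + 2 + 5 + 8 + 10 + 16 = 42.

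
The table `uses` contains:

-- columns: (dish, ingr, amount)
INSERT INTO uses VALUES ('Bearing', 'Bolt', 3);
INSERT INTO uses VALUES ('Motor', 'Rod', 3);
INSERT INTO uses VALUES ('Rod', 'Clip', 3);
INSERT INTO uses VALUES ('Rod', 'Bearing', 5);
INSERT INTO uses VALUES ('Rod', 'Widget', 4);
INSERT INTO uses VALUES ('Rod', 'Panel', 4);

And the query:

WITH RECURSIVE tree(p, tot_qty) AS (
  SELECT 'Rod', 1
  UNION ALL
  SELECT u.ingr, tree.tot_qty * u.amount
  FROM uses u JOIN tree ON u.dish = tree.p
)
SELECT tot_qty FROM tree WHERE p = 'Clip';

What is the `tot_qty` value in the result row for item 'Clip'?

3

Base: (Rod, tot_qty=1).
Iteration 1: components of {Rod} -> Bearing = 1*5 = 5, Clip = 1*3 = 3, Panel = 1*4 = 4, Widget = 1*4 = 4.
Iteration 2: components of {Bearing,Clip,Panel,Widget} -> Bolt = 5*3 = 15.
Iteration 3: no further components; recursion stops.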